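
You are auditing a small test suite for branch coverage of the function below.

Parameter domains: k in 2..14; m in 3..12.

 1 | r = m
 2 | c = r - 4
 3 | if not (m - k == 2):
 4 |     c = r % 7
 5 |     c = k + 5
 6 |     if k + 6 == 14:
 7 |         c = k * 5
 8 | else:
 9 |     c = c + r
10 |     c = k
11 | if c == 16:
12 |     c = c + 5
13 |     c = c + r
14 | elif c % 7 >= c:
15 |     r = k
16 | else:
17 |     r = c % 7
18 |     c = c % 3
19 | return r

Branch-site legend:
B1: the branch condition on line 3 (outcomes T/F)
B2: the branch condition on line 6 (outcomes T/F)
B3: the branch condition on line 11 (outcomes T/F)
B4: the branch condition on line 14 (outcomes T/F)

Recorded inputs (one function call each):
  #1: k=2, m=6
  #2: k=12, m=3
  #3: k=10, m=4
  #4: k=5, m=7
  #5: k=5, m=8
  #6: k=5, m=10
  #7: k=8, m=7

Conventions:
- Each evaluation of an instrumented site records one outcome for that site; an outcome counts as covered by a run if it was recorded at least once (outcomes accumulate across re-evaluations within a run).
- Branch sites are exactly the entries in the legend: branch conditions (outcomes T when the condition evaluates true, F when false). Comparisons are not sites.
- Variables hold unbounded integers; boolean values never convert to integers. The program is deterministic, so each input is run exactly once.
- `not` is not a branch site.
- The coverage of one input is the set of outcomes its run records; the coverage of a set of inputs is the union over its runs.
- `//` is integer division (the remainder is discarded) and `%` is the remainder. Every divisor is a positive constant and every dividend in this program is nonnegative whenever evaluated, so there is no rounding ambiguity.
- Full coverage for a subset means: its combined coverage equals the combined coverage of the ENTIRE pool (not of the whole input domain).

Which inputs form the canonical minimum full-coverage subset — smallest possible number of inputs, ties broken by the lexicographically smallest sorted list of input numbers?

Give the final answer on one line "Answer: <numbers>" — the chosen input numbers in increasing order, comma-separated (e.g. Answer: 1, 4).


#1 (k=2, m=6) -> covered: B1=T, B2=F, B3=F, B4=F
#2 (k=12, m=3) -> covered: B1=T, B2=F, B3=F, B4=F
#3 (k=10, m=4) -> covered: B1=T, B2=F, B3=F, B4=F
#4 (k=5, m=7) -> covered: B1=F, B3=F, B4=T
#5 (k=5, m=8) -> covered: B1=T, B2=F, B3=F, B4=F
#6 (k=5, m=10) -> covered: B1=T, B2=F, B3=F, B4=F
#7 (k=8, m=7) -> covered: B1=T, B2=T, B3=F, B4=F
together the pool reaches 7 outcomes: B1=T, B1=F, B2=T, B2=F, B3=F, B4=T, B4=F
size 1 is not enough: best union over all size-1 subsets is 4/7
size 2 is not enough: best union over all size-2 subsets is 6/7
the canonical winner is {1, 4, 7}: size 3, full 7-outcome coverage, earliest index list among size-3 covers
Answer: 1, 4, 7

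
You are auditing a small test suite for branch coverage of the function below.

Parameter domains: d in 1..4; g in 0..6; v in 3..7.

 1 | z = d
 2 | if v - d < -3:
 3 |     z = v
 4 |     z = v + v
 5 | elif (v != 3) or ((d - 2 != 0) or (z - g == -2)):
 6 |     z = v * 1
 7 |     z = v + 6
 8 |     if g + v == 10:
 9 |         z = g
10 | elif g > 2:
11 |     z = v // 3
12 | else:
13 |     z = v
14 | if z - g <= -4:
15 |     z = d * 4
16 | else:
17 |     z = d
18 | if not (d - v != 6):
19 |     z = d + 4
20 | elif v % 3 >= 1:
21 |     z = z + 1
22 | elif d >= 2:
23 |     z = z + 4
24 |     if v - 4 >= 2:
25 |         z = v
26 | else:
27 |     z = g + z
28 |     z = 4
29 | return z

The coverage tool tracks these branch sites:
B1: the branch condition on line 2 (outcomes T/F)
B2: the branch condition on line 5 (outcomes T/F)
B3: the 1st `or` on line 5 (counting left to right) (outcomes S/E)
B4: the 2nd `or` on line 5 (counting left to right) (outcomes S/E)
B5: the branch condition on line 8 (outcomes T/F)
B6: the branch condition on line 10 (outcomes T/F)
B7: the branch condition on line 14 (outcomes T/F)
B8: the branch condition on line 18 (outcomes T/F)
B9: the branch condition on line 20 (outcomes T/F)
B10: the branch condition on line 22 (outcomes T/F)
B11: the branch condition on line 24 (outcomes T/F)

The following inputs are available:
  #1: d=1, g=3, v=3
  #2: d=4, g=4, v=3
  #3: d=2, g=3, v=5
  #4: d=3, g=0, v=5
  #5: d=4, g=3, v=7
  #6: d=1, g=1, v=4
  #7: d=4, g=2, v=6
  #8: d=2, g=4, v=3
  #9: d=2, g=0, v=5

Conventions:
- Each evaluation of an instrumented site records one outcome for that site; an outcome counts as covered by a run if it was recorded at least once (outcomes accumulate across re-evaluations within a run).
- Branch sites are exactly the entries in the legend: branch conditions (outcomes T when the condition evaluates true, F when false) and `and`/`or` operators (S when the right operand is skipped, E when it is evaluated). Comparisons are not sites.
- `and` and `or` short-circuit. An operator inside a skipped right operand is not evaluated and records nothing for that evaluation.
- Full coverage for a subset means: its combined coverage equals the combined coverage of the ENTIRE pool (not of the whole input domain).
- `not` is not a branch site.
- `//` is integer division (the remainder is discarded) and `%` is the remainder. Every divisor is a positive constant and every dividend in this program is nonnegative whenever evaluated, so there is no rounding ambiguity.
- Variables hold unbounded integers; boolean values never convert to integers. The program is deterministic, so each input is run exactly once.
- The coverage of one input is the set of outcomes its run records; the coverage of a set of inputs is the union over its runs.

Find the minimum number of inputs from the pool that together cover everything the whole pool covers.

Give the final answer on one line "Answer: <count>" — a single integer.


test 1 (d=1, g=3, v=3) hits B1=F, B2=T, B3=E, B4=S, B5=F, B7=F, B8=F, B9=F, B10=F
test 2 (d=4, g=4, v=3) hits B1=F, B2=T, B3=E, B4=S, B5=F, B7=F, B8=F, B9=F, B10=T, B11=F
test 3 (d=2, g=3, v=5) hits B1=F, B2=T, B3=S, B5=F, B7=F, B8=F, B9=T
test 4 (d=3, g=0, v=5) hits B1=F, B2=T, B3=S, B5=F, B7=F, B8=F, B9=T
test 5 (d=4, g=3, v=7) hits B1=F, B2=T, B3=S, B5=T, B7=F, B8=F, B9=T
test 6 (d=1, g=1, v=4) hits B1=F, B2=T, B3=S, B5=F, B7=F, B8=F, B9=T
test 7 (d=4, g=2, v=6) hits B1=F, B2=T, B3=S, B5=F, B7=F, B8=F, B9=F, B10=T, B11=T
test 8 (d=2, g=4, v=3) hits B1=F, B2=T, B3=E, B4=E, B5=F, B7=F, B8=F, B9=F, B10=T, B11=F
test 9 (d=2, g=0, v=5) hits B1=F, B2=T, B3=S, B5=F, B7=F, B8=F, B9=T
union over all inputs: B1=F, B2=T, B3=S, B3=E, B4=S, B4=E, B5=T, B5=F, B7=F, B8=F, B9=T, B9=F, B10=T, B10=F, B11=T, B11=F (16 outcomes)
no size-1 subset reaches all 16 outcomes (best union: 10/16)
no size-2 subset reaches all 16 outcomes (best union: 13/16)
no size-3 subset reaches all 16 outcomes (best union: 15/16)
inputs {1, 5, 7, 8} (size 4) cover everything; no size-4 subset with a lexicographically smaller index list covers all 16
Answer: 4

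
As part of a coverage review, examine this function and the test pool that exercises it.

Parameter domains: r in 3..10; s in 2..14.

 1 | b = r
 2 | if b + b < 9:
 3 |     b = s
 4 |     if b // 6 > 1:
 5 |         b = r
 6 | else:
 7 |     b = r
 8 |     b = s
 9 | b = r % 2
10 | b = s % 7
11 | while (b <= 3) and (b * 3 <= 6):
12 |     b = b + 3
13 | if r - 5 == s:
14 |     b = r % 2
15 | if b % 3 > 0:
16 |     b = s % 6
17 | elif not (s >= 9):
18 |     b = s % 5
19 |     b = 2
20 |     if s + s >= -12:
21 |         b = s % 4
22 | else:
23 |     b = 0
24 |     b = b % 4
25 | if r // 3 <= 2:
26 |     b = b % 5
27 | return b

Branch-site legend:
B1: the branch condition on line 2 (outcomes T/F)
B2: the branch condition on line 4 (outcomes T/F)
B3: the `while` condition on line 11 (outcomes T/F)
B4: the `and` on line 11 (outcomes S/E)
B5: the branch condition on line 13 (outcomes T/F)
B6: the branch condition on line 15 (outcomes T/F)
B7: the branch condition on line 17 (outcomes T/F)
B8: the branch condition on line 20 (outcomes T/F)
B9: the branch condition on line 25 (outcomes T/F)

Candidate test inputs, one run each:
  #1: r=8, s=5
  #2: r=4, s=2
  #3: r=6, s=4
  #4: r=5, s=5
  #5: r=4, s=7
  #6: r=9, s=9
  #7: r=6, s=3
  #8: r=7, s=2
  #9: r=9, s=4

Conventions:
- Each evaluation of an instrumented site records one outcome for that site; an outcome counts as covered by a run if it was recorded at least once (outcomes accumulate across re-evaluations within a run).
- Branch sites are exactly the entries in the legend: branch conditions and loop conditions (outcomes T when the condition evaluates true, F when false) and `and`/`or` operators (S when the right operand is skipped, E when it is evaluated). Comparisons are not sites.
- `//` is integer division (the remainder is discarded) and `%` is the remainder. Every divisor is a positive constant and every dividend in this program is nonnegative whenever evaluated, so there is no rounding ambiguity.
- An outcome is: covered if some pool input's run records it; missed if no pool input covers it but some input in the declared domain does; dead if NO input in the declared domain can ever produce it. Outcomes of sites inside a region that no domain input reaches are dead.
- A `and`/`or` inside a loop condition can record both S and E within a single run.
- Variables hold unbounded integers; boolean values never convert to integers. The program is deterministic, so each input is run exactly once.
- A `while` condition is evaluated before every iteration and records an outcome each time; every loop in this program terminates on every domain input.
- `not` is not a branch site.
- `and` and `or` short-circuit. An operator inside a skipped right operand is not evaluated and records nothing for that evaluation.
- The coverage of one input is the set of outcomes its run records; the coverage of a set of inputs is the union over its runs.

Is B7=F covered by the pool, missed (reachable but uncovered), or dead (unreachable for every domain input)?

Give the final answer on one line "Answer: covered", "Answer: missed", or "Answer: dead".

no pool input records B7=F
but domain input (r=3, s=10) does record it -> reachable, so missed

Answer: missed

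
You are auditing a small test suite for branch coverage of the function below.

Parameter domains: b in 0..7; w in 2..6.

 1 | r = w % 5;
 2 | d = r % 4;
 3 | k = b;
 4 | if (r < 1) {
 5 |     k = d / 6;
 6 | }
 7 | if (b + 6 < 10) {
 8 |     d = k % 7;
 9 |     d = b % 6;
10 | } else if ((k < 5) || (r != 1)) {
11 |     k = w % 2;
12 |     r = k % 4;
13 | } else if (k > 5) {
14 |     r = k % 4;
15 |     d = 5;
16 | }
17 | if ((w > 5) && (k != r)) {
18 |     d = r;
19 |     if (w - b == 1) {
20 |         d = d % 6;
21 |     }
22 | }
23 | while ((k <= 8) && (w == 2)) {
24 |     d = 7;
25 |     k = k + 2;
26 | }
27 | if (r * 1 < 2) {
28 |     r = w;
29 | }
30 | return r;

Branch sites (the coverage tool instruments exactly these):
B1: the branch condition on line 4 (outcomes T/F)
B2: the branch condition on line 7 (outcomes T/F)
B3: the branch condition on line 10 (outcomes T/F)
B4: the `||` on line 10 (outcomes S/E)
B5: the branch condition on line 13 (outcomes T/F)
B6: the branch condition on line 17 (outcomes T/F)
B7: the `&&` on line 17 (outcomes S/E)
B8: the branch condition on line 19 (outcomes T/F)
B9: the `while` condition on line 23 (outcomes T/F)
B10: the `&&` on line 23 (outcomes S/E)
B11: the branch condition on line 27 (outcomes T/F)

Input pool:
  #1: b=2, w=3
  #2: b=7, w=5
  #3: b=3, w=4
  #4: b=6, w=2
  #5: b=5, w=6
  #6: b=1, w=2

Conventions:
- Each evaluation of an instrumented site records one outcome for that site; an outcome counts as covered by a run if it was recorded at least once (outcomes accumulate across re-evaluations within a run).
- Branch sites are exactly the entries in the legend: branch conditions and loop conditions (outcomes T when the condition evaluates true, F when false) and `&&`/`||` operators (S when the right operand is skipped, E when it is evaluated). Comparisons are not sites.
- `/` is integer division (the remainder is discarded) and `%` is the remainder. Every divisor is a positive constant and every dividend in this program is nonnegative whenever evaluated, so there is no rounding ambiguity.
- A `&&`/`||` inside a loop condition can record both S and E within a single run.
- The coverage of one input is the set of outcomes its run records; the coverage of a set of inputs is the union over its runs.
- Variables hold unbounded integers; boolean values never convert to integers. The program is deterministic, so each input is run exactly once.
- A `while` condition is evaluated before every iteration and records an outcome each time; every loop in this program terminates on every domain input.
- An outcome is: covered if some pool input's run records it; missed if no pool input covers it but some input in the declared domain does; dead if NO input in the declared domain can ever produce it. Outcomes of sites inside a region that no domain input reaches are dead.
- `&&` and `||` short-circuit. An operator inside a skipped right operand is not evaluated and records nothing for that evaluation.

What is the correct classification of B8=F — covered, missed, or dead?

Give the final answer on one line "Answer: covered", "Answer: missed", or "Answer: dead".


no pool input records B8=F
but domain input (b=0, w=6) does record it -> reachable, so missed
Answer: missed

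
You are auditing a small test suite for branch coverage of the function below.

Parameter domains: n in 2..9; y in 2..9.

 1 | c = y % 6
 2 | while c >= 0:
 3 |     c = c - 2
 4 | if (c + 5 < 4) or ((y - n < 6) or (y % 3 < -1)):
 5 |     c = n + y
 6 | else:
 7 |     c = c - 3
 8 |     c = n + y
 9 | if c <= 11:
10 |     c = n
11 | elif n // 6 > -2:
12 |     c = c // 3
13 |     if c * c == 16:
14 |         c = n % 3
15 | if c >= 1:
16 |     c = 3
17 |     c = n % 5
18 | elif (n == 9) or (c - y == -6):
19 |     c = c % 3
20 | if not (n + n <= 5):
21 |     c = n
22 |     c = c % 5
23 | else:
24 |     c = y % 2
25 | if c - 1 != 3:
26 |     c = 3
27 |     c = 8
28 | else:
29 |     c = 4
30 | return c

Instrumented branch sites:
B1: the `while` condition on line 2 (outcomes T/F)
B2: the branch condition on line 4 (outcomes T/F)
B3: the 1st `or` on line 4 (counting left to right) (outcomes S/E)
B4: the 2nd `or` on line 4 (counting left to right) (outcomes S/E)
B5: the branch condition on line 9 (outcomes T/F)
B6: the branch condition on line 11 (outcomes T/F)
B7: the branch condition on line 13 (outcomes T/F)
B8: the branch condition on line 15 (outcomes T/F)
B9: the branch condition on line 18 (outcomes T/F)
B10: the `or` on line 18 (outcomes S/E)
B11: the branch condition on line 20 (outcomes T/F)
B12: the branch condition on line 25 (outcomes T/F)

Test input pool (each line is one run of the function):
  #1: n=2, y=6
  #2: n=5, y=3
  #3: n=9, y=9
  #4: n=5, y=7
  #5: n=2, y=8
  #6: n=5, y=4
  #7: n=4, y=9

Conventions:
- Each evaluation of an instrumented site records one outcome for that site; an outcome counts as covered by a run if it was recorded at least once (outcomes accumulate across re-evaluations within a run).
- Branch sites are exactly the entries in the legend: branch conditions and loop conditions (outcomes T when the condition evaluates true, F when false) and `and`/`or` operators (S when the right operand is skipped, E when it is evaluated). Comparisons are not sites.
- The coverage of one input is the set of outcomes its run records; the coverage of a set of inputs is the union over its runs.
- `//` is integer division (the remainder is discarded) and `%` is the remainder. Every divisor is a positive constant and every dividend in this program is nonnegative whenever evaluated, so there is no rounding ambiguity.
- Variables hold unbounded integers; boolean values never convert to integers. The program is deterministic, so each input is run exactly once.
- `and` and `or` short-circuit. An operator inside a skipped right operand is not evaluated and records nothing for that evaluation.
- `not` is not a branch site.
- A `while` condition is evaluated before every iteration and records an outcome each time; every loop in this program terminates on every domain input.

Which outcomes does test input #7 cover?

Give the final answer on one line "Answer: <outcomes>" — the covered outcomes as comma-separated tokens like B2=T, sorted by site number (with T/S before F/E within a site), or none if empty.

Running input #7 (n=4, y=9), event by event:
  B1->T, B1->T, B1->F, B3->E, B4->S, B2->T, B5->F, B6->T, B7->T, B8->T
  B11->T, B12->F
as a set, this run covers: B1=T, B1=F, B2=T, B3=E, B4=S, B5=F, B6=T, B7=T, B8=T, B11=T, B12=F

Answer: B1=T, B1=F, B2=T, B3=E, B4=S, B5=F, B6=T, B7=T, B8=T, B11=T, B12=F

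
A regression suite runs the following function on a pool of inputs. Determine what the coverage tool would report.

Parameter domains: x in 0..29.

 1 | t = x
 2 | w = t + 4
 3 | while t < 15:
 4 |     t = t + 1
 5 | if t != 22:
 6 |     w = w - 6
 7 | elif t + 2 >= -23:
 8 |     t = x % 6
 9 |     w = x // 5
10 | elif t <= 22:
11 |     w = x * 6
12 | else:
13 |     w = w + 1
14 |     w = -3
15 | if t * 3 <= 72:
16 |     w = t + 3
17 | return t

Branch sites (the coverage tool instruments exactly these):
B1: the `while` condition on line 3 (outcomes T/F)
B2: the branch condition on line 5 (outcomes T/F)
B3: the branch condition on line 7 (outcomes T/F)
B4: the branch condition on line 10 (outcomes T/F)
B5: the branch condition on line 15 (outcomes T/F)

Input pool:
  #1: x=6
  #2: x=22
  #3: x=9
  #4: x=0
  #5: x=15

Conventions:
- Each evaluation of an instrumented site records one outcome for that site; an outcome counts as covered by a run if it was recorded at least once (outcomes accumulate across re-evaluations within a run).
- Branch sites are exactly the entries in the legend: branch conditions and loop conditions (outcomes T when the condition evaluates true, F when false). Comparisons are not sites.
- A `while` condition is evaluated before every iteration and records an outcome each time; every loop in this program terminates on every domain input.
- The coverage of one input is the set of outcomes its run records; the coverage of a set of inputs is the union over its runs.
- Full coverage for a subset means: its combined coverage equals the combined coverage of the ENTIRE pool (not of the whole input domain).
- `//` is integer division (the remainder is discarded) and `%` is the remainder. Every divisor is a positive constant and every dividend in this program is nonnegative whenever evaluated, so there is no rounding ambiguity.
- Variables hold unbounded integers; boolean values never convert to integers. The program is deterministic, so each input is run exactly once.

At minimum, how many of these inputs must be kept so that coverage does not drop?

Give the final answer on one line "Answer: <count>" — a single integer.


run #1 (x=6) records B1=T, B1=F, B2=T, B5=T
run #2 (x=22) records B1=F, B2=F, B3=T, B5=T
run #3 (x=9) records B1=T, B1=F, B2=T, B5=T
run #4 (x=0) records B1=T, B1=F, B2=T, B5=T
run #5 (x=15) records B1=F, B2=T, B5=T
union over all inputs: B1=T, B1=F, B2=T, B2=F, B3=T, B5=T (6 outcomes)
every size-1 subset falls short of the 6 outcomes (best: 4/6)
at size 2, {1, 2} reaches all 6 outcomes; every lexicographically earlier size-2 subset fails
Answer: 2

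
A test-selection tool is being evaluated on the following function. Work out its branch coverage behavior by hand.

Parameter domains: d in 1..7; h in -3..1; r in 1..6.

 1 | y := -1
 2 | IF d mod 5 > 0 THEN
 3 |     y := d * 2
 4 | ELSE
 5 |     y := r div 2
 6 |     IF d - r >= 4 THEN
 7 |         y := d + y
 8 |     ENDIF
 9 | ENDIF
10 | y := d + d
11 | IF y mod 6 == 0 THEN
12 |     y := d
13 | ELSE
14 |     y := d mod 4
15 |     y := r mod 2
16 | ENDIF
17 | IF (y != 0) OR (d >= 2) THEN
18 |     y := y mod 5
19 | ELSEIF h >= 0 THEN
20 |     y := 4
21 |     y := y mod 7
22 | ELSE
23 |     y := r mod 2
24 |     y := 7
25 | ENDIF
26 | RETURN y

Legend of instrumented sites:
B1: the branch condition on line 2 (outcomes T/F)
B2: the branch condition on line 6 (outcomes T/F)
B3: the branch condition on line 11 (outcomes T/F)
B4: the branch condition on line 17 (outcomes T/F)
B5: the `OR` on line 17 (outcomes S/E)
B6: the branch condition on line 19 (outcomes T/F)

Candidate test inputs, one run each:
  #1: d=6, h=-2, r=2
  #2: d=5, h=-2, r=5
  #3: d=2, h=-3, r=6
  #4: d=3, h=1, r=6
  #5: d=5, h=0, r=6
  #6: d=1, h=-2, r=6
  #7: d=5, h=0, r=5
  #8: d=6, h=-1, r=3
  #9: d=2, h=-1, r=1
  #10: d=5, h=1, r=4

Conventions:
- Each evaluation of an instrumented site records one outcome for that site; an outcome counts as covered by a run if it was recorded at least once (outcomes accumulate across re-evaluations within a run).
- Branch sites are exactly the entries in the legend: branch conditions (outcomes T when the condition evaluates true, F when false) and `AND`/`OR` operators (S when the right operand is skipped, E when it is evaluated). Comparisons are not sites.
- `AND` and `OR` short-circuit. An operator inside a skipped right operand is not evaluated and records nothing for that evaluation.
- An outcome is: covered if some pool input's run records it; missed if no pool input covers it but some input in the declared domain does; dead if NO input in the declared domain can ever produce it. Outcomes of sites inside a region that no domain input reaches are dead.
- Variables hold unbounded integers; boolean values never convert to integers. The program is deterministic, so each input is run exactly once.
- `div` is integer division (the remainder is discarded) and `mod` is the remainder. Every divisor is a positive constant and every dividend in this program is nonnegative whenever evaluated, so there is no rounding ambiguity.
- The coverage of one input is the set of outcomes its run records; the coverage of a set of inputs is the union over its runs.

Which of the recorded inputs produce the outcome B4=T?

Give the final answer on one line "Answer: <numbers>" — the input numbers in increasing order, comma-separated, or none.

input #1 (d=6, h=-2, r=2): hits B4=T
input #2 (d=5, h=-2, r=5): hits B4=T
input #3 (d=2, h=-3, r=6): hits B4=T
input #4 (d=3, h=1, r=6): hits B4=T
input #5 (d=5, h=0, r=6): hits B4=T
input #6 (d=1, h=-2, r=6): never hits B4=T
input #7 (d=5, h=0, r=5): hits B4=T
input #8 (d=6, h=-1, r=3): hits B4=T
input #9 (d=2, h=-1, r=1): hits B4=T
input #10 (d=5, h=1, r=4): hits B4=T

Answer: 1, 2, 3, 4, 5, 7, 8, 9, 10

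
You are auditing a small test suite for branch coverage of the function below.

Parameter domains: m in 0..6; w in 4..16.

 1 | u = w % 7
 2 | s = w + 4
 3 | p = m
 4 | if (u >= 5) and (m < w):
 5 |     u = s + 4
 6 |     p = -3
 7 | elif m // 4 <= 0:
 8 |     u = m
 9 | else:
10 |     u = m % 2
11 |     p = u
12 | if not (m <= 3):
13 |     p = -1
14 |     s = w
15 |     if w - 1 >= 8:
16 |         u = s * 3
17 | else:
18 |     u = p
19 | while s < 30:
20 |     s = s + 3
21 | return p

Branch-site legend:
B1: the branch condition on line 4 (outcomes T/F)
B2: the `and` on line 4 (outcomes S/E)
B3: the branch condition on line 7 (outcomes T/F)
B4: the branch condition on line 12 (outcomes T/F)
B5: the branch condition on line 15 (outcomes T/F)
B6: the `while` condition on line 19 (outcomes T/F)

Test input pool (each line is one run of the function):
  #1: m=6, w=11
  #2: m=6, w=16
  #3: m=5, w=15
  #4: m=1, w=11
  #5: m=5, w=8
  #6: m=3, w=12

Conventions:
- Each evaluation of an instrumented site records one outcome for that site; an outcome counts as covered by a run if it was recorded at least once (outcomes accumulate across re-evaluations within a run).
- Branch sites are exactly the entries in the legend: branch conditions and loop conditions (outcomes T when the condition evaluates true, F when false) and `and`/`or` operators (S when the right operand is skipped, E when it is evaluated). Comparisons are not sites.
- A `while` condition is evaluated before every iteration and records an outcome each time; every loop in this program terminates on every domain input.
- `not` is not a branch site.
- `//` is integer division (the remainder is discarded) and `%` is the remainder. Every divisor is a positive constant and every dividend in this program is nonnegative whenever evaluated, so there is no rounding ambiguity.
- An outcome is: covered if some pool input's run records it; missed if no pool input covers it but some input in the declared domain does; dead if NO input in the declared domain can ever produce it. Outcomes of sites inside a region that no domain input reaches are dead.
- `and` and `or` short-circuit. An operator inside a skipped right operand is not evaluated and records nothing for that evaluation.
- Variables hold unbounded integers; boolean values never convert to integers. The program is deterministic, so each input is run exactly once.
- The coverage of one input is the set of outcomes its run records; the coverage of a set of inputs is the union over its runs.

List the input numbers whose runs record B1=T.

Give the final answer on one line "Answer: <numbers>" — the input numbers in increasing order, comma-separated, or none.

input #1 (m=6, w=11): does not produce B1=T
input #2 (m=6, w=16): does not produce B1=T
input #3 (m=5, w=15): does not produce B1=T
input #4 (m=1, w=11): does not produce B1=T
input #5 (m=5, w=8): does not produce B1=T
input #6 (m=3, w=12): produces B1=T

Answer: 6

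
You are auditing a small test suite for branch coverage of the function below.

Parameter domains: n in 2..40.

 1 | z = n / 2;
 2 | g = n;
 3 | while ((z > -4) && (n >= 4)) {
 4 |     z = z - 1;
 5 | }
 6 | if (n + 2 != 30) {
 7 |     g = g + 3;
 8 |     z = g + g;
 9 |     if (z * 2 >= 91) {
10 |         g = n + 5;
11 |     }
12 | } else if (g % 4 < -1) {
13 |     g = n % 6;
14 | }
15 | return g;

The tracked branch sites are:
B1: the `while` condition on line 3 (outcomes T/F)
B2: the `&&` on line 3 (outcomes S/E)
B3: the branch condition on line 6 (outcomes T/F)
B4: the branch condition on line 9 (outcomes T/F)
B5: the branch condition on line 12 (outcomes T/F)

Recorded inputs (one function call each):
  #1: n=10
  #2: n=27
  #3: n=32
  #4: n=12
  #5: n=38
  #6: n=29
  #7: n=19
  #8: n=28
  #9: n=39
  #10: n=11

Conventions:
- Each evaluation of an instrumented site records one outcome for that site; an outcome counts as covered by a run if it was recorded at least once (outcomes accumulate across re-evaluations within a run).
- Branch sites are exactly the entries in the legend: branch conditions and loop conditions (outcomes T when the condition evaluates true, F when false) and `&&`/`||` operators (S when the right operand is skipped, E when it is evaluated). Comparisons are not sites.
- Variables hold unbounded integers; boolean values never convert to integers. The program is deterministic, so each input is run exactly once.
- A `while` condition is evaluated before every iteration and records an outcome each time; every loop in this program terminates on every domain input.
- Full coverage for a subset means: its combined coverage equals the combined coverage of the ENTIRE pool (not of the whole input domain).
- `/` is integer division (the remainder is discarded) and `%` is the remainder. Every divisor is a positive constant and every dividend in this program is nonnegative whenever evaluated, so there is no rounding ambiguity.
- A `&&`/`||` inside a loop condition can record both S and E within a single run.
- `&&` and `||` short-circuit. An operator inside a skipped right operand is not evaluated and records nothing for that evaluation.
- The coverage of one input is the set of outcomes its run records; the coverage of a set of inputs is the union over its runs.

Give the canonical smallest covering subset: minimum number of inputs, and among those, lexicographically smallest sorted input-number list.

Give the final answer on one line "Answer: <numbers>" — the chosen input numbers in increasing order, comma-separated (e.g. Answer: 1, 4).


input #1 (n=10): events B2->E, B1->T, B2->E, B1->T, B2->E, B1->T, B2->E, B1->T, B2->E, B1->T, B2->E, B1->T, B2->E, B1->T, ...; covers B1=T, B1=F, B2=S, B2=E, B3=T, B4=F
input #2 (n=27): events B2->E, B1->T, B2->E, B1->T, B2->E, B1->T, B2->E, B1->T, B2->E, B1->T, B2->E, B1->T, B2->E, B1->T, ...; covers B1=T, B1=F, B2=S, B2=E, B3=T, B4=T
input #3 (n=32): events B2->E, B1->T, B2->E, B1->T, B2->E, B1->T, B2->E, B1->T, B2->E, B1->T, B2->E, B1->T, B2->E, B1->T, ...; covers B1=T, B1=F, B2=S, B2=E, B3=T, B4=T
input #4 (n=12): events B2->E, B1->T, B2->E, B1->T, B2->E, B1->T, B2->E, B1->T, B2->E, B1->T, B2->E, B1->T, B2->E, B1->T, ...; covers B1=T, B1=F, B2=S, B2=E, B3=T, B4=F
input #5 (n=38): events B2->E, B1->T, B2->E, B1->T, B2->E, B1->T, B2->E, B1->T, B2->E, B1->T, B2->E, B1->T, B2->E, B1->T, ...; covers B1=T, B1=F, B2=S, B2=E, B3=T, B4=T
input #6 (n=29): events B2->E, B1->T, B2->E, B1->T, B2->E, B1->T, B2->E, B1->T, B2->E, B1->T, B2->E, B1->T, B2->E, B1->T, ...; covers B1=T, B1=F, B2=S, B2=E, B3=T, B4=T
input #7 (n=19): events B2->E, B1->T, B2->E, B1->T, B2->E, B1->T, B2->E, B1->T, B2->E, B1->T, B2->E, B1->T, B2->E, B1->T, ...; covers B1=T, B1=F, B2=S, B2=E, B3=T, B4=F
input #8 (n=28): events B2->E, B1->T, B2->E, B1->T, B2->E, B1->T, B2->E, B1->T, B2->E, B1->T, B2->E, B1->T, B2->E, B1->T, ...; covers B1=T, B1=F, B2=S, B2=E, B3=F, B5=F
input #9 (n=39): events B2->E, B1->T, B2->E, B1->T, B2->E, B1->T, B2->E, B1->T, B2->E, B1->T, B2->E, B1->T, B2->E, B1->T, ...; covers B1=T, B1=F, B2=S, B2=E, B3=T, B4=T
input #10 (n=11): events B2->E, B1->T, B2->E, B1->T, B2->E, B1->T, B2->E, B1->T, B2->E, B1->T, B2->E, B1->T, B2->E, B1->T, ...; covers B1=T, B1=F, B2=S, B2=E, B3=T, B4=F
the full pool covers 9 outcomes: B1=T, B1=F, B2=S, B2=E, B3=T, B3=F, B4=T, B4=F, B5=F
checked all size-1 subsets: none covers 9 outcomes (max 6/9)
checked all size-2 subsets: none covers 9 outcomes (max 8/9)
inputs {1, 2, 8} (size 3) cover everything; no size-3 subset with a lexicographically smaller index list covers all 9
Answer: 1, 2, 8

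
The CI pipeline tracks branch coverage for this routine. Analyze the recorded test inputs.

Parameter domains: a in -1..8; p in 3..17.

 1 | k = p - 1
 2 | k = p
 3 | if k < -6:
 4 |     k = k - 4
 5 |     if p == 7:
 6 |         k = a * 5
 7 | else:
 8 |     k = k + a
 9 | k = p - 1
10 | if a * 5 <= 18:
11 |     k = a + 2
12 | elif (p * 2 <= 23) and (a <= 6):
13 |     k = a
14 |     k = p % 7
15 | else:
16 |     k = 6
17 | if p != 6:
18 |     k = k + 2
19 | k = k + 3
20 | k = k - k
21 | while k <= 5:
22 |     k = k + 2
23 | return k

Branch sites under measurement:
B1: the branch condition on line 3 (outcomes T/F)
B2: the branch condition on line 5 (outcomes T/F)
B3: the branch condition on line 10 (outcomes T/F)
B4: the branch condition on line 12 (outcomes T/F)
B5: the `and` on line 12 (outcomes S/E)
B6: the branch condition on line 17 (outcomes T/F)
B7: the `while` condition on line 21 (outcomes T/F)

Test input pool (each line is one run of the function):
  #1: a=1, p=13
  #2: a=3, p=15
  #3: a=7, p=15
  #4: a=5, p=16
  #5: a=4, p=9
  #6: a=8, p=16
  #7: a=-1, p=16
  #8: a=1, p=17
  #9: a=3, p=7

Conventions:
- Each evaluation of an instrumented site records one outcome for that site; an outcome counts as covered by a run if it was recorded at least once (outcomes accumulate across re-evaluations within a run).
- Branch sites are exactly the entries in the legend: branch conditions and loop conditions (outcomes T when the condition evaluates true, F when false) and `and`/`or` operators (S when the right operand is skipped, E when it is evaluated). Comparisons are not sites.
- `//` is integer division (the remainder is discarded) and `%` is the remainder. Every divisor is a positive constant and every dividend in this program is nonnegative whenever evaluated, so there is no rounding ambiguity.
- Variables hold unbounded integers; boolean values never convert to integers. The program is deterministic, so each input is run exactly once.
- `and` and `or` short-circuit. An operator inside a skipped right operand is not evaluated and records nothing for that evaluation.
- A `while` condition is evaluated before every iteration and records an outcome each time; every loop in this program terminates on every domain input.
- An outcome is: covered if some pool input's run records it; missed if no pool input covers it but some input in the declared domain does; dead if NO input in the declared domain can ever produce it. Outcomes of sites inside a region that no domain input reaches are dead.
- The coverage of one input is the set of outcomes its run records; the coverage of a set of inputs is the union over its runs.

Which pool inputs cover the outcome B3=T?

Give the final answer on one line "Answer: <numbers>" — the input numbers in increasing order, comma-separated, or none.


input #1 (a=1, p=13): hits B3=T
input #2 (a=3, p=15): hits B3=T
input #3 (a=7, p=15): never hits B3=T
input #4 (a=5, p=16): never hits B3=T
input #5 (a=4, p=9): never hits B3=T
input #6 (a=8, p=16): never hits B3=T
input #7 (a=-1, p=16): hits B3=T
input #8 (a=1, p=17): hits B3=T
input #9 (a=3, p=7): hits B3=T
Answer: 1, 2, 7, 8, 9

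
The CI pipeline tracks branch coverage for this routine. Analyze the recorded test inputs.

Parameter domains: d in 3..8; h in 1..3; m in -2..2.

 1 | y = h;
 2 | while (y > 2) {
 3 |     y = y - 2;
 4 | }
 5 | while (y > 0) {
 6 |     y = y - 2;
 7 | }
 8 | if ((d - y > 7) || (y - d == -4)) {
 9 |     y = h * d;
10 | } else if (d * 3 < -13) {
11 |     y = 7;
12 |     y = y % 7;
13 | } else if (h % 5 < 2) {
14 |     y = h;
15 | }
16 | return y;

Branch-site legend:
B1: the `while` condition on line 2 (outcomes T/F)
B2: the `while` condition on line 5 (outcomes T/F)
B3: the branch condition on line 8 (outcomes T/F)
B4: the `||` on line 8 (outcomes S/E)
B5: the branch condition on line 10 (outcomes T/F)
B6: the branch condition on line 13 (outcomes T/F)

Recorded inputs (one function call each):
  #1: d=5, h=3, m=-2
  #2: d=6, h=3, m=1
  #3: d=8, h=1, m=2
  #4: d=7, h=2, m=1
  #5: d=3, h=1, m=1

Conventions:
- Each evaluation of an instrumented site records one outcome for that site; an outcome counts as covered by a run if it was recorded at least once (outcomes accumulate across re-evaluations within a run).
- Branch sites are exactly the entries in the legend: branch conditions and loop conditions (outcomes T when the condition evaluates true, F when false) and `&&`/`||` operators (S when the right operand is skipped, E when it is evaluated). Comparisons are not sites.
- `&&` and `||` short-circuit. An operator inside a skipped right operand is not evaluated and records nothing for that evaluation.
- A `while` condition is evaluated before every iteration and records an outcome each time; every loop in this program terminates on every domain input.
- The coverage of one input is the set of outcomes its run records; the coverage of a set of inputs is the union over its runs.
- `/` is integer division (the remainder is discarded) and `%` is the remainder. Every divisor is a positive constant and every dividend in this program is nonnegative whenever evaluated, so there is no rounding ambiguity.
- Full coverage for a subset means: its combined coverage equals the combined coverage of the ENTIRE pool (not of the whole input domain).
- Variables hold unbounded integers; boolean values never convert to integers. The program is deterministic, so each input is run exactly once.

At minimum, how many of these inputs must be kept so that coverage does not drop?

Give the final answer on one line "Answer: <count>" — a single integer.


input #1 (d=5, h=3, m=-2): events B1->T, B1->F, B2->T, B2->F, B4->E, B3->F, B5->F, B6->F; covers B1=T, B1=F, B2=T, B2=F, B3=F, B4=E, B5=F, B6=F
input #2 (d=6, h=3, m=1): events B1->T, B1->F, B2->T, B2->F, B4->E, B3->F, B5->F, B6->F; covers B1=T, B1=F, B2=T, B2=F, B3=F, B4=E, B5=F, B6=F
input #3 (d=8, h=1, m=2): events B1->F, B2->T, B2->F, B4->S, B3->T; covers B1=F, B2=T, B2=F, B3=T, B4=S
input #4 (d=7, h=2, m=1): events B1->F, B2->T, B2->F, B4->E, B3->F, B5->F, B6->F; covers B1=F, B2=T, B2=F, B3=F, B4=E, B5=F, B6=F
input #5 (d=3, h=1, m=1): events B1->F, B2->T, B2->F, B4->E, B3->T; covers B1=F, B2=T, B2=F, B3=T, B4=E
union over all inputs: B1=T, B1=F, B2=T, B2=F, B3=T, B3=F, B4=S, B4=E, B5=F, B6=F (10 outcomes)
every size-1 subset falls short of the 10 outcomes (best: 8/10)
the canonical winner is {1, 3}: size 2, full 10-outcome coverage, earliest index list among size-2 covers
Answer: 2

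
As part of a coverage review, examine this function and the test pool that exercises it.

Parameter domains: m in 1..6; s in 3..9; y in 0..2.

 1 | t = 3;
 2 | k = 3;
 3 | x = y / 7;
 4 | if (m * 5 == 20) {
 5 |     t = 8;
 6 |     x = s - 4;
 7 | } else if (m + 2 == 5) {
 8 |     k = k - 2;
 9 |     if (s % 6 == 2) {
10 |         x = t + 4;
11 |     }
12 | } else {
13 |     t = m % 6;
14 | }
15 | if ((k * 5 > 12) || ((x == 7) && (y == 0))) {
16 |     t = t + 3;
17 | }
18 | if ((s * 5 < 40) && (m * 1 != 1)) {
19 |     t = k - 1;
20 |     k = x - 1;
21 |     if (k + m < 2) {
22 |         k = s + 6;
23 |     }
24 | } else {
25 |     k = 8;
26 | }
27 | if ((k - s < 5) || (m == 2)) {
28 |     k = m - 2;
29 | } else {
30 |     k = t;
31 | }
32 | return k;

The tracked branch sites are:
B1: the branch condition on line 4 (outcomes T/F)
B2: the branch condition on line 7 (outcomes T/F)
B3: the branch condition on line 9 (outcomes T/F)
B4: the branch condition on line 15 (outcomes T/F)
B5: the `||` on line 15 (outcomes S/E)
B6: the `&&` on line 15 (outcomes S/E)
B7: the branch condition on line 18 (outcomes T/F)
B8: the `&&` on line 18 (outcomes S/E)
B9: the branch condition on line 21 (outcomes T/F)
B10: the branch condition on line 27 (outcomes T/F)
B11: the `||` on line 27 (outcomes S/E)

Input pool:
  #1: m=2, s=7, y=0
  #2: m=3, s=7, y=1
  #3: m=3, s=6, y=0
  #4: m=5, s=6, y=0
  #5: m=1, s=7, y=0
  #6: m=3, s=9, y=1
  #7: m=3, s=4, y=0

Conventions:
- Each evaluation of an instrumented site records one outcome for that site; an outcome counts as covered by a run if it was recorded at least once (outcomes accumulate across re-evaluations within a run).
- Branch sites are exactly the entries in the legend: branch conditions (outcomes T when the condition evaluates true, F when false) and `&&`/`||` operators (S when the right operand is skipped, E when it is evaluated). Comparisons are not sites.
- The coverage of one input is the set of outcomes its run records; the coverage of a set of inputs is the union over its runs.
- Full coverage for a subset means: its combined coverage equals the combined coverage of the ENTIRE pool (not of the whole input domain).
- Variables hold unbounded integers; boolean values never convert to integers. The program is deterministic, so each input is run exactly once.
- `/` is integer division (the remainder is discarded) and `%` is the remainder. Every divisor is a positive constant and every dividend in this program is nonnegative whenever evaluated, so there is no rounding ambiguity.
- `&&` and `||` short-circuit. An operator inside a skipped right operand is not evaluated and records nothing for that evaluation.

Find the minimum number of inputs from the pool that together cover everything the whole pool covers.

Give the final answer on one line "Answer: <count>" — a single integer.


input #1, m=2, s=7, y=0: events B1->F, B2->F, B5->S, B4->T, B8->E, B7->T, B9->T, B11->E, B10->T; outcomes B1=F, B2=F, B4=T, B5=S, B7=T, B8=E, B9=T, B10=T, B11=E
input #2, m=3, s=7, y=1: events B1->F, B2->T, B3->F, B5->E, B6->S, B4->F, B8->E, B7->T, B9->F, B11->S, B10->T; outcomes B1=F, B2=T, B3=F, B4=F, B5=E, B6=S, B7=T, B8=E, B9=F, B10=T, B11=S
input #3, m=3, s=6, y=0: events B1->F, B2->T, B3->F, B5->E, B6->S, B4->F, B8->E, B7->T, B9->F, B11->S, B10->T; outcomes B1=F, B2=T, B3=F, B4=F, B5=E, B6=S, B7=T, B8=E, B9=F, B10=T, B11=S
input #4, m=5, s=6, y=0: events B1->F, B2->F, B5->S, B4->T, B8->E, B7->T, B9->F, B11->S, B10->T; outcomes B1=F, B2=F, B4=T, B5=S, B7=T, B8=E, B9=F, B10=T, B11=S
input #5, m=1, s=7, y=0: events B1->F, B2->F, B5->S, B4->T, B8->E, B7->F, B11->S, B10->T; outcomes B1=F, B2=F, B4=T, B5=S, B7=F, B8=E, B10=T, B11=S
input #6, m=3, s=9, y=1: events B1->F, B2->T, B3->F, B5->E, B6->S, B4->F, B8->S, B7->F, B11->S, B10->T; outcomes B1=F, B2=T, B3=F, B4=F, B5=E, B6=S, B7=F, B8=S, B10=T, B11=S
input #7, m=3, s=4, y=0: events B1->F, B2->T, B3->F, B5->E, B6->S, B4->F, B8->E, B7->T, B9->F, B11->S, B10->T; outcomes B1=F, B2=T, B3=F, B4=F, B5=E, B6=S, B7=T, B8=E, B9=F, B10=T, B11=S
together the pool reaches 18 outcomes: B1=F, B2=T, B2=F, B3=F, B4=T, B4=F, B5=S, B5=E, B6=S, B7=T, B7=F, B8=S, B8=E, B9=T, B9=F, B10=T, B11=S, B11=E
size 1 is not enough: best union over all size-1 subsets is 11/18
size 2 is not enough: best union over all size-2 subsets is 17/18
at size 3, {1, 2, 6} reaches all 18 outcomes; every lexicographically earlier size-3 subset fails
Answer: 3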